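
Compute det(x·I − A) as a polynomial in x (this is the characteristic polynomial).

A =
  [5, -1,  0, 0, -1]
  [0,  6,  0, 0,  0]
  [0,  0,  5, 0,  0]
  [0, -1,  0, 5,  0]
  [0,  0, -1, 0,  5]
x^5 - 26*x^4 + 270*x^3 - 1400*x^2 + 3625*x - 3750

Expanding det(x·I − A) (e.g. by cofactor expansion or by noting that A is similar to its Jordan form J, which has the same characteristic polynomial as A) gives
  χ_A(x) = x^5 - 26*x^4 + 270*x^3 - 1400*x^2 + 3625*x - 3750
which factors as (x - 6)*(x - 5)^4. The eigenvalues (with algebraic multiplicities) are λ = 5 with multiplicity 4, λ = 6 with multiplicity 1.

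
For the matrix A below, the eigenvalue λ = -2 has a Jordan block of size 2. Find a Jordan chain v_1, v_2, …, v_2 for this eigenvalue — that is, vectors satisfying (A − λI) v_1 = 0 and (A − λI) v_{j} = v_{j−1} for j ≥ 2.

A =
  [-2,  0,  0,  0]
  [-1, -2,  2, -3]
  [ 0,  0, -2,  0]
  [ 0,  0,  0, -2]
A Jordan chain for λ = -2 of length 2:
v_1 = (0, -1, 0, 0)ᵀ
v_2 = (1, 0, 0, 0)ᵀ

Let N = A − (-2)·I. We want v_2 with N^2 v_2 = 0 but N^1 v_2 ≠ 0; then v_{j-1} := N · v_j for j = 2, …, 2.

Pick v_2 = (1, 0, 0, 0)ᵀ.
Then v_1 = N · v_2 = (0, -1, 0, 0)ᵀ.

Sanity check: (A − (-2)·I) v_1 = (0, 0, 0, 0)ᵀ = 0. ✓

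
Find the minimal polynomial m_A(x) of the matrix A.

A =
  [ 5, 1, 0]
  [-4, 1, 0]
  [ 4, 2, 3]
x^2 - 6*x + 9

The characteristic polynomial is χ_A(x) = (x - 3)^3, so the eigenvalues are known. The minimal polynomial is
  m_A(x) = Π_λ (x − λ)^{k_λ}
where k_λ is the size of the *largest* Jordan block for λ (equivalently, the smallest k with (A − λI)^k v = 0 for every generalised eigenvector v of λ).

  λ = 3: largest Jordan block has size 2, contributing (x − 3)^2

So m_A(x) = (x - 3)^2 = x^2 - 6*x + 9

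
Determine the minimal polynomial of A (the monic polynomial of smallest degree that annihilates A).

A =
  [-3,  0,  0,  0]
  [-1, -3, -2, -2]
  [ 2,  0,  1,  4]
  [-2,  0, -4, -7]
x^2 + 6*x + 9

The characteristic polynomial is χ_A(x) = (x + 3)^4, so the eigenvalues are known. The minimal polynomial is
  m_A(x) = Π_λ (x − λ)^{k_λ}
where k_λ is the size of the *largest* Jordan block for λ (equivalently, the smallest k with (A − λI)^k v = 0 for every generalised eigenvector v of λ).

  λ = -3: largest Jordan block has size 2, contributing (x + 3)^2

So m_A(x) = (x + 3)^2 = x^2 + 6*x + 9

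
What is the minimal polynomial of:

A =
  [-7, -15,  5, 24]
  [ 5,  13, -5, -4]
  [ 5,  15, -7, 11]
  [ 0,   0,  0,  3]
x^3 - 4*x^2 - 3*x + 18

The characteristic polynomial is χ_A(x) = (x - 3)^2*(x + 2)^2, so the eigenvalues are known. The minimal polynomial is
  m_A(x) = Π_λ (x − λ)^{k_λ}
where k_λ is the size of the *largest* Jordan block for λ (equivalently, the smallest k with (A − λI)^k v = 0 for every generalised eigenvector v of λ).

  λ = -2: largest Jordan block has size 1, contributing (x + 2)
  λ = 3: largest Jordan block has size 2, contributing (x − 3)^2

So m_A(x) = (x - 3)^2*(x + 2) = x^3 - 4*x^2 - 3*x + 18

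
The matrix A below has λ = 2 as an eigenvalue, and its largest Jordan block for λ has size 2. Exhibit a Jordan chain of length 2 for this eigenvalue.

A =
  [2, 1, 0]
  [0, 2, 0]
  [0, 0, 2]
A Jordan chain for λ = 2 of length 2:
v_1 = (1, 0, 0)ᵀ
v_2 = (0, 1, 0)ᵀ

Let N = A − (2)·I. We want v_2 with N^2 v_2 = 0 but N^1 v_2 ≠ 0; then v_{j-1} := N · v_j for j = 2, …, 2.

Pick v_2 = (0, 1, 0)ᵀ.
Then v_1 = N · v_2 = (1, 0, 0)ᵀ.

Sanity check: (A − (2)·I) v_1 = (0, 0, 0)ᵀ = 0. ✓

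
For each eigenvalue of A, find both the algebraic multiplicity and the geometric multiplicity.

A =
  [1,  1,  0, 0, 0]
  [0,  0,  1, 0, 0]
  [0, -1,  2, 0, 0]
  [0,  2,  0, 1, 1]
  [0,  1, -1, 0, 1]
λ = 1: alg = 5, geom = 2

Step 1 — factor the characteristic polynomial to read off the algebraic multiplicities:
  χ_A(x) = (x - 1)^5

Step 2 — compute geometric multiplicities via the rank-nullity identity g(λ) = n − rank(A − λI):
  rank(A − (1)·I) = 3, so dim ker(A − (1)·I) = n − 3 = 2

Summary:
  λ = 1: algebraic multiplicity = 5, geometric multiplicity = 2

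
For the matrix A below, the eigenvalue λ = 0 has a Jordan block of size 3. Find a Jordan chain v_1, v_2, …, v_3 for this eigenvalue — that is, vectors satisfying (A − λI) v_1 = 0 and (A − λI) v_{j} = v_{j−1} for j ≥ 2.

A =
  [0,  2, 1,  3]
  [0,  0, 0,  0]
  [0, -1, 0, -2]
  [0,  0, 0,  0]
A Jordan chain for λ = 0 of length 3:
v_1 = (-1, 0, 0, 0)ᵀ
v_2 = (2, 0, -1, 0)ᵀ
v_3 = (0, 1, 0, 0)ᵀ

Let N = A − (0)·I. We want v_3 with N^3 v_3 = 0 but N^2 v_3 ≠ 0; then v_{j-1} := N · v_j for j = 3, …, 2.

Pick v_3 = (0, 1, 0, 0)ᵀ.
Then v_2 = N · v_3 = (2, 0, -1, 0)ᵀ.
Then v_1 = N · v_2 = (-1, 0, 0, 0)ᵀ.

Sanity check: (A − (0)·I) v_1 = (0, 0, 0, 0)ᵀ = 0. ✓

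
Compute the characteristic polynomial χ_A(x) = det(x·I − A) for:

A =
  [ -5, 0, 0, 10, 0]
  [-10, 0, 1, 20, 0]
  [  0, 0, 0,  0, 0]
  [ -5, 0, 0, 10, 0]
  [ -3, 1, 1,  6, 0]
x^5 - 5*x^4

Expanding det(x·I − A) (e.g. by cofactor expansion or by noting that A is similar to its Jordan form J, which has the same characteristic polynomial as A) gives
  χ_A(x) = x^5 - 5*x^4
which factors as x^4*(x - 5). The eigenvalues (with algebraic multiplicities) are λ = 0 with multiplicity 4, λ = 5 with multiplicity 1.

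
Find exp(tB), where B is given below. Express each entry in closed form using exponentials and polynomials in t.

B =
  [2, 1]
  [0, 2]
e^{tB} =
  [exp(2*t), t*exp(2*t)]
  [0, exp(2*t)]

Strategy: write B = P · J · P⁻¹ where J is a Jordan canonical form, so e^{tB} = P · e^{tJ} · P⁻¹, and e^{tJ} can be computed block-by-block.

B has Jordan form
J =
  [2, 1]
  [0, 2]
(up to reordering of blocks).

Per-block formulas:
  For a 2×2 Jordan block J_2(2): exp(t · J_2(2)) = e^(2t)·(I + t·N), where N is the 2×2 nilpotent shift.

After assembling e^{tJ} and conjugating by P, we get:

e^{tB} =
  [exp(2*t), t*exp(2*t)]
  [0, exp(2*t)]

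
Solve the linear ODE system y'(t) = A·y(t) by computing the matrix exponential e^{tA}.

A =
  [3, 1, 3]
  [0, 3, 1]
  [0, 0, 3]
e^{tA} =
  [exp(3*t), t*exp(3*t), t^2*exp(3*t)/2 + 3*t*exp(3*t)]
  [0, exp(3*t), t*exp(3*t)]
  [0, 0, exp(3*t)]

Strategy: write A = P · J · P⁻¹ where J is a Jordan canonical form, so e^{tA} = P · e^{tJ} · P⁻¹, and e^{tJ} can be computed block-by-block.

A has Jordan form
J =
  [3, 1, 0]
  [0, 3, 1]
  [0, 0, 3]
(up to reordering of blocks).

Per-block formulas:
  For a 3×3 Jordan block J_3(3): exp(t · J_3(3)) = e^(3t)·(I + t·N + (t^2/2)·N^2), where N is the 3×3 nilpotent shift.

After assembling e^{tJ} and conjugating by P, we get:

e^{tA} =
  [exp(3*t), t*exp(3*t), t^2*exp(3*t)/2 + 3*t*exp(3*t)]
  [0, exp(3*t), t*exp(3*t)]
  [0, 0, exp(3*t)]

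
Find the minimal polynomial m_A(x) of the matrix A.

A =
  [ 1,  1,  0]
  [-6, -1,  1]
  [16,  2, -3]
x^3 + 3*x^2 + 3*x + 1

The characteristic polynomial is χ_A(x) = (x + 1)^3, so the eigenvalues are known. The minimal polynomial is
  m_A(x) = Π_λ (x − λ)^{k_λ}
where k_λ is the size of the *largest* Jordan block for λ (equivalently, the smallest k with (A − λI)^k v = 0 for every generalised eigenvector v of λ).

  λ = -1: largest Jordan block has size 3, contributing (x + 1)^3

So m_A(x) = (x + 1)^3 = x^3 + 3*x^2 + 3*x + 1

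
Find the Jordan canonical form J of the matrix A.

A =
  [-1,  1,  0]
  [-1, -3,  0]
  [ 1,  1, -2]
J_2(-2) ⊕ J_1(-2)

The characteristic polynomial is
  det(x·I − A) = x^3 + 6*x^2 + 12*x + 8 = (x + 2)^3

Eigenvalues and multiplicities (the geometric multiplicity of λ is n − rank(A − λI), which equals the number of Jordan blocks for λ):
  λ = -2: algebraic multiplicity = 3, geometric multiplicity = 2

Determining the block sizes for each eigenvalue:
  λ = -2: 2 blocks summing to 3 forces exactly one block of size 2 and the rest size 1 → block sizes [2, 1]

Assembling the blocks gives a Jordan form
J =
  [-2,  1,  0]
  [ 0, -2,  0]
  [ 0,  0, -2]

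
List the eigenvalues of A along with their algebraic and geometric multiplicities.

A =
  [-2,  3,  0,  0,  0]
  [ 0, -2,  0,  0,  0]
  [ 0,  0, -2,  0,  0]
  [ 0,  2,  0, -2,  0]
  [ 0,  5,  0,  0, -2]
λ = -2: alg = 5, geom = 4

Step 1 — factor the characteristic polynomial to read off the algebraic multiplicities:
  χ_A(x) = (x + 2)^5

Step 2 — compute geometric multiplicities via the rank-nullity identity g(λ) = n − rank(A − λI):
  rank(A − (-2)·I) = 1, so dim ker(A − (-2)·I) = n − 1 = 4

Summary:
  λ = -2: algebraic multiplicity = 5, geometric multiplicity = 4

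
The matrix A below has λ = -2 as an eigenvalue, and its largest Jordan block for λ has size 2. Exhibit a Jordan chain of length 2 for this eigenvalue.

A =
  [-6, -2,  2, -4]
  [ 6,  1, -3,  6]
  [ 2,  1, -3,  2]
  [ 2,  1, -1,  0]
A Jordan chain for λ = -2 of length 2:
v_1 = (-4, 6, 2, 2)ᵀ
v_2 = (1, 0, 0, 0)ᵀ

Let N = A − (-2)·I. We want v_2 with N^2 v_2 = 0 but N^1 v_2 ≠ 0; then v_{j-1} := N · v_j for j = 2, …, 2.

Pick v_2 = (1, 0, 0, 0)ᵀ.
Then v_1 = N · v_2 = (-4, 6, 2, 2)ᵀ.

Sanity check: (A − (-2)·I) v_1 = (0, 0, 0, 0)ᵀ = 0. ✓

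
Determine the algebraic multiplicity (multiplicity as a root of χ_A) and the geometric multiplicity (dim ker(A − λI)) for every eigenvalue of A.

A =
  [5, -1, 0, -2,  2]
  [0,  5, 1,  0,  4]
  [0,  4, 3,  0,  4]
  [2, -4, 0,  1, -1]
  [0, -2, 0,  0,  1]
λ = 3: alg = 5, geom = 2

Step 1 — factor the characteristic polynomial to read off the algebraic multiplicities:
  χ_A(x) = (x - 3)^5

Step 2 — compute geometric multiplicities via the rank-nullity identity g(λ) = n − rank(A − λI):
  rank(A − (3)·I) = 3, so dim ker(A − (3)·I) = n − 3 = 2

Summary:
  λ = 3: algebraic multiplicity = 5, geometric multiplicity = 2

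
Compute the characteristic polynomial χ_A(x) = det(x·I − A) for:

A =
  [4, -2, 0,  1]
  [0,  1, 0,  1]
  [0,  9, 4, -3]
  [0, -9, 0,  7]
x^4 - 16*x^3 + 96*x^2 - 256*x + 256

Expanding det(x·I − A) (e.g. by cofactor expansion or by noting that A is similar to its Jordan form J, which has the same characteristic polynomial as A) gives
  χ_A(x) = x^4 - 16*x^3 + 96*x^2 - 256*x + 256
which factors as (x - 4)^4. The eigenvalues (with algebraic multiplicities) are λ = 4 with multiplicity 4.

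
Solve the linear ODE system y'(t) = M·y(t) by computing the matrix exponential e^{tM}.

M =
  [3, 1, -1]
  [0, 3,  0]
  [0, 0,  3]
e^{tM} =
  [exp(3*t), t*exp(3*t), -t*exp(3*t)]
  [0, exp(3*t), 0]
  [0, 0, exp(3*t)]

Strategy: write M = P · J · P⁻¹ where J is a Jordan canonical form, so e^{tM} = P · e^{tJ} · P⁻¹, and e^{tJ} can be computed block-by-block.

M has Jordan form
J =
  [3, 1, 0]
  [0, 3, 0]
  [0, 0, 3]
(up to reordering of blocks).

Per-block formulas:
  For a 2×2 Jordan block J_2(3): exp(t · J_2(3)) = e^(3t)·(I + t·N), where N is the 2×2 nilpotent shift.
  For a 1×1 block at λ = 3: exp(t · [3]) = [e^(3t)].

After assembling e^{tJ} and conjugating by P, we get:

e^{tM} =
  [exp(3*t), t*exp(3*t), -t*exp(3*t)]
  [0, exp(3*t), 0]
  [0, 0, exp(3*t)]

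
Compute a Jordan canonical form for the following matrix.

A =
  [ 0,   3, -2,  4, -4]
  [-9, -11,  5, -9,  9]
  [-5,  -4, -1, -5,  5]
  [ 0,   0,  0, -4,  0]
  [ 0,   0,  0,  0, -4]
J_3(-4) ⊕ J_1(-4) ⊕ J_1(-4)

The characteristic polynomial is
  det(x·I − A) = x^5 + 20*x^4 + 160*x^3 + 640*x^2 + 1280*x + 1024 = (x + 4)^5

Eigenvalues and multiplicities (the geometric multiplicity of λ is n − rank(A − λI), which equals the number of Jordan blocks for λ):
  λ = -4: algebraic multiplicity = 5, geometric multiplicity = 3

Determining the block sizes for each eigenvalue:
  λ = -4: with am = 5 and gm = 3, the partition is not yet determined (e.g. several partitions of 5 into 3 parts exist). Let N = A − (-4)·I. Computing rank(N^1) = 2, rank(N^2) = 1, rank(N^3) = 0; the number of blocks of size ≥ j is rank(N^{j−1}) − rank(N^j), giving [3, 1, 1]. So we have 1 block(s) of size 3, 2 block(s) of size 1 → block sizes [3, 1, 1]

Assembling the blocks gives a Jordan form
J =
  [-4,  1,  0,  0,  0]
  [ 0, -4,  1,  0,  0]
  [ 0,  0, -4,  0,  0]
  [ 0,  0,  0, -4,  0]
  [ 0,  0,  0,  0, -4]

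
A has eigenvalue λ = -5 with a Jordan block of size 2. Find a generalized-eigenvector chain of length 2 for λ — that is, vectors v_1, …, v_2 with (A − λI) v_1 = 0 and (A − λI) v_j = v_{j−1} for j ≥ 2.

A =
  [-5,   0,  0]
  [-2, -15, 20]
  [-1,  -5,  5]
A Jordan chain for λ = -5 of length 2:
v_1 = (0, -2, -1)ᵀ
v_2 = (1, 0, 0)ᵀ

Let N = A − (-5)·I. We want v_2 with N^2 v_2 = 0 but N^1 v_2 ≠ 0; then v_{j-1} := N · v_j for j = 2, …, 2.

Pick v_2 = (1, 0, 0)ᵀ.
Then v_1 = N · v_2 = (0, -2, -1)ᵀ.

Sanity check: (A − (-5)·I) v_1 = (0, 0, 0)ᵀ = 0. ✓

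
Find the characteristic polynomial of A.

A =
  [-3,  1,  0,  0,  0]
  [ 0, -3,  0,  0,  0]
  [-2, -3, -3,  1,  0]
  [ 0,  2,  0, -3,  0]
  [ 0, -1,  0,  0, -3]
x^5 + 15*x^4 + 90*x^3 + 270*x^2 + 405*x + 243

Expanding det(x·I − A) (e.g. by cofactor expansion or by noting that A is similar to its Jordan form J, which has the same characteristic polynomial as A) gives
  χ_A(x) = x^5 + 15*x^4 + 90*x^3 + 270*x^2 + 405*x + 243
which factors as (x + 3)^5. The eigenvalues (with algebraic multiplicities) are λ = -3 with multiplicity 5.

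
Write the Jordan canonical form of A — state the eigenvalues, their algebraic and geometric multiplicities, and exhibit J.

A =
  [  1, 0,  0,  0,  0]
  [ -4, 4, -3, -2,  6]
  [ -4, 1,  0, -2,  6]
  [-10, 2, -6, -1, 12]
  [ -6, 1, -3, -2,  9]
J_1(1) ⊕ J_2(3) ⊕ J_1(3) ⊕ J_1(3)

The characteristic polynomial is
  det(x·I − A) = x^5 - 13*x^4 + 66*x^3 - 162*x^2 + 189*x - 81 = (x - 3)^4*(x - 1)

Eigenvalues and multiplicities (the geometric multiplicity of λ is n − rank(A − λI), which equals the number of Jordan blocks for λ):
  λ = 1: algebraic multiplicity = 1, geometric multiplicity = 1
  λ = 3: algebraic multiplicity = 4, geometric multiplicity = 3

Determining the block sizes for each eigenvalue:
  λ = 1: one block (gm = 1), so the single block has size am = 1 → block sizes [1]
  λ = 3: 3 blocks summing to 4 forces exactly one block of size 2 and the rest size 1 → block sizes [2, 1, 1]

Assembling the blocks gives a Jordan form
J =
  [1, 0, 0, 0, 0]
  [0, 3, 1, 0, 0]
  [0, 0, 3, 0, 0]
  [0, 0, 0, 3, 0]
  [0, 0, 0, 0, 3]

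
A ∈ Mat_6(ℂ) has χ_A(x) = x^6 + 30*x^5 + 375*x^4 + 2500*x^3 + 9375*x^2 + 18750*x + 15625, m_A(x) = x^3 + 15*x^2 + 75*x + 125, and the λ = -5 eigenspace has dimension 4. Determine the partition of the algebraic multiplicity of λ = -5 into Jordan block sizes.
Block sizes for λ = -5: [3, 1, 1, 1]

Step 1 — from the characteristic polynomial, algebraic multiplicity of λ = -5 is 6. From dim ker(A − (-5)·I) = 4, there are exactly 4 Jordan blocks for λ = -5.
Step 2 — from the minimal polynomial, the factor (x + 5)^3 tells us the largest block for λ = -5 has size 3.
Step 3 — with total size 6, 4 blocks, and largest block 3, the block sizes (in nonincreasing order) are [3, 1, 1, 1].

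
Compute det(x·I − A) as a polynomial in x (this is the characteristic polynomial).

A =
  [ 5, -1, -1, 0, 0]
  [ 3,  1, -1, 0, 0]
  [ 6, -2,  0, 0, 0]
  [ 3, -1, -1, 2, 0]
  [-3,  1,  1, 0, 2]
x^5 - 10*x^4 + 40*x^3 - 80*x^2 + 80*x - 32

Expanding det(x·I − A) (e.g. by cofactor expansion or by noting that A is similar to its Jordan form J, which has the same characteristic polynomial as A) gives
  χ_A(x) = x^5 - 10*x^4 + 40*x^3 - 80*x^2 + 80*x - 32
which factors as (x - 2)^5. The eigenvalues (with algebraic multiplicities) are λ = 2 with multiplicity 5.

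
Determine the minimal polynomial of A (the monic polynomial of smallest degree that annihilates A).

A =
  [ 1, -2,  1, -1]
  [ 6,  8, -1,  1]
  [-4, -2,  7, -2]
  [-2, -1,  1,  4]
x^3 - 15*x^2 + 75*x - 125

The characteristic polynomial is χ_A(x) = (x - 5)^4, so the eigenvalues are known. The minimal polynomial is
  m_A(x) = Π_λ (x − λ)^{k_λ}
where k_λ is the size of the *largest* Jordan block for λ (equivalently, the smallest k with (A − λI)^k v = 0 for every generalised eigenvector v of λ).

  λ = 5: largest Jordan block has size 3, contributing (x − 5)^3

So m_A(x) = (x - 5)^3 = x^3 - 15*x^2 + 75*x - 125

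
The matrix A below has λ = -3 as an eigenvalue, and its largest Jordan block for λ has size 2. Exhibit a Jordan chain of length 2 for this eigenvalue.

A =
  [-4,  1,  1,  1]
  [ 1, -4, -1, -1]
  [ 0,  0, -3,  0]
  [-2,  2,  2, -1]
A Jordan chain for λ = -3 of length 2:
v_1 = (-1, 1, 0, -2)ᵀ
v_2 = (1, 0, 0, 0)ᵀ

Let N = A − (-3)·I. We want v_2 with N^2 v_2 = 0 but N^1 v_2 ≠ 0; then v_{j-1} := N · v_j for j = 2, …, 2.

Pick v_2 = (1, 0, 0, 0)ᵀ.
Then v_1 = N · v_2 = (-1, 1, 0, -2)ᵀ.

Sanity check: (A − (-3)·I) v_1 = (0, 0, 0, 0)ᵀ = 0. ✓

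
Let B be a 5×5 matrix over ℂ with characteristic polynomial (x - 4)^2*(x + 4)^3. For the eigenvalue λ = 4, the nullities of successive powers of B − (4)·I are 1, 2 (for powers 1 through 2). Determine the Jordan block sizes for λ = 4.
Block sizes for λ = 4: [2]

From the dimensions of kernels of powers, the number of Jordan blocks of size at least j is d_j − d_{j−1} where d_j = dim ker(N^j) (with d_0 = 0). Computing the differences gives [1, 1].
The number of blocks of size exactly k is (#blocks of size ≥ k) − (#blocks of size ≥ k + 1), so the partition is: 1 block(s) of size 2.
In nonincreasing order the block sizes are [2].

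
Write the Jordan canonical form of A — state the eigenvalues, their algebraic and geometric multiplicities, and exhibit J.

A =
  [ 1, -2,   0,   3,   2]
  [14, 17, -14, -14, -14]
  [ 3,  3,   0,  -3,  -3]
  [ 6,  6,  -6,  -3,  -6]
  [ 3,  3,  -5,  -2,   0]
J_2(3) ⊕ J_2(3) ⊕ J_1(3)

The characteristic polynomial is
  det(x·I − A) = x^5 - 15*x^4 + 90*x^3 - 270*x^2 + 405*x - 243 = (x - 3)^5

Eigenvalues and multiplicities (the geometric multiplicity of λ is n − rank(A − λI), which equals the number of Jordan blocks for λ):
  λ = 3: algebraic multiplicity = 5, geometric multiplicity = 3

Determining the block sizes for each eigenvalue:
  λ = 3: with am = 5 and gm = 3, the partition is not yet determined (e.g. several partitions of 5 into 3 parts exist). Let N = A − (3)·I. Computing rank(N^1) = 2, rank(N^2) = 0; the number of blocks of size ≥ j is rank(N^{j−1}) − rank(N^j), giving [3, 2]. So we have 2 block(s) of size 2, 1 block(s) of size 1 → block sizes [2, 2, 1]

Assembling the blocks gives a Jordan form
J =
  [3, 1, 0, 0, 0]
  [0, 3, 0, 0, 0]
  [0, 0, 3, 1, 0]
  [0, 0, 0, 3, 0]
  [0, 0, 0, 0, 3]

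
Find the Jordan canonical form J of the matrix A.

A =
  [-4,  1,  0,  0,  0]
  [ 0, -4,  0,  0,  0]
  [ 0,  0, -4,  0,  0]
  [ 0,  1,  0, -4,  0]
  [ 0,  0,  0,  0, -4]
J_2(-4) ⊕ J_1(-4) ⊕ J_1(-4) ⊕ J_1(-4)

The characteristic polynomial is
  det(x·I − A) = x^5 + 20*x^4 + 160*x^3 + 640*x^2 + 1280*x + 1024 = (x + 4)^5

Eigenvalues and multiplicities (the geometric multiplicity of λ is n − rank(A − λI), which equals the number of Jordan blocks for λ):
  λ = -4: algebraic multiplicity = 5, geometric multiplicity = 4

Determining the block sizes for each eigenvalue:
  λ = -4: 4 blocks summing to 5 forces exactly one block of size 2 and the rest size 1 → block sizes [2, 1, 1, 1]

Assembling the blocks gives a Jordan form
J =
  [-4,  1,  0,  0,  0]
  [ 0, -4,  0,  0,  0]
  [ 0,  0, -4,  0,  0]
  [ 0,  0,  0, -4,  0]
  [ 0,  0,  0,  0, -4]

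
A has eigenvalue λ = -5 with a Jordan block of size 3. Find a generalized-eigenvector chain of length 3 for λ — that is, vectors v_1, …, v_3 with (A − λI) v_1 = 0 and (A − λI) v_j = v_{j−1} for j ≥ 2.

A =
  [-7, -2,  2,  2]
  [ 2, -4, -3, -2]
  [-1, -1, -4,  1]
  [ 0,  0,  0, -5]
A Jordan chain for λ = -5 of length 3:
v_1 = (-2, 1, -1, 0)ᵀ
v_2 = (-2, 2, -1, 0)ᵀ
v_3 = (1, 0, 0, 0)ᵀ

Let N = A − (-5)·I. We want v_3 with N^3 v_3 = 0 but N^2 v_3 ≠ 0; then v_{j-1} := N · v_j for j = 3, …, 2.

Pick v_3 = (1, 0, 0, 0)ᵀ.
Then v_2 = N · v_3 = (-2, 2, -1, 0)ᵀ.
Then v_1 = N · v_2 = (-2, 1, -1, 0)ᵀ.

Sanity check: (A − (-5)·I) v_1 = (0, 0, 0, 0)ᵀ = 0. ✓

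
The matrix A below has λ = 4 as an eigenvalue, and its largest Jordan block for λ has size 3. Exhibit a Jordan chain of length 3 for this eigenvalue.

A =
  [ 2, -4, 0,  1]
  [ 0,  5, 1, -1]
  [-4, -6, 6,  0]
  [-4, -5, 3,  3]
A Jordan chain for λ = 4 of length 3:
v_1 = (-1, 0, -2, -2)ᵀ
v_2 = (-4, 1, -6, -5)ᵀ
v_3 = (0, 1, 0, 0)ᵀ

Let N = A − (4)·I. We want v_3 with N^3 v_3 = 0 but N^2 v_3 ≠ 0; then v_{j-1} := N · v_j for j = 3, …, 2.

Pick v_3 = (0, 1, 0, 0)ᵀ.
Then v_2 = N · v_3 = (-4, 1, -6, -5)ᵀ.
Then v_1 = N · v_2 = (-1, 0, -2, -2)ᵀ.

Sanity check: (A − (4)·I) v_1 = (0, 0, 0, 0)ᵀ = 0. ✓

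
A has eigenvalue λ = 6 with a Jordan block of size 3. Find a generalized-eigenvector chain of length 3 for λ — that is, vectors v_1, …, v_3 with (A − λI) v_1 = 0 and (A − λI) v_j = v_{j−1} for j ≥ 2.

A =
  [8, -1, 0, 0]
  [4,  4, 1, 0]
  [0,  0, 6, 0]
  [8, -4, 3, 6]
A Jordan chain for λ = 6 of length 3:
v_1 = (-1, -2, 0, -4)ᵀ
v_2 = (0, 1, 0, 3)ᵀ
v_3 = (0, 0, 1, 0)ᵀ

Let N = A − (6)·I. We want v_3 with N^3 v_3 = 0 but N^2 v_3 ≠ 0; then v_{j-1} := N · v_j for j = 3, …, 2.

Pick v_3 = (0, 0, 1, 0)ᵀ.
Then v_2 = N · v_3 = (0, 1, 0, 3)ᵀ.
Then v_1 = N · v_2 = (-1, -2, 0, -4)ᵀ.

Sanity check: (A − (6)·I) v_1 = (0, 0, 0, 0)ᵀ = 0. ✓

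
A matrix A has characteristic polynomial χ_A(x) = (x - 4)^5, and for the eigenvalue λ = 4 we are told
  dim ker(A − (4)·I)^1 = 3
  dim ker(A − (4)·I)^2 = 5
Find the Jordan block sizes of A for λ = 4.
Block sizes for λ = 4: [2, 2, 1]

From the dimensions of kernels of powers, the number of Jordan blocks of size at least j is d_j − d_{j−1} where d_j = dim ker(N^j) (with d_0 = 0). Computing the differences gives [3, 2].
The number of blocks of size exactly k is (#blocks of size ≥ k) − (#blocks of size ≥ k + 1), so the partition is: 1 block(s) of size 1, 2 block(s) of size 2.
In nonincreasing order the block sizes are [2, 2, 1].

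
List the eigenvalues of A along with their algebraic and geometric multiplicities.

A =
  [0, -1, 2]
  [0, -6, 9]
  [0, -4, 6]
λ = 0: alg = 3, geom = 1

Step 1 — factor the characteristic polynomial to read off the algebraic multiplicities:
  χ_A(x) = x^3

Step 2 — compute geometric multiplicities via the rank-nullity identity g(λ) = n − rank(A − λI):
  rank(A − (0)·I) = 2, so dim ker(A − (0)·I) = n − 2 = 1

Summary:
  λ = 0: algebraic multiplicity = 3, geometric multiplicity = 1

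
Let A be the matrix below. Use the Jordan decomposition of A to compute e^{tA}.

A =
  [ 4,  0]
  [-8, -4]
e^{tA} =
  [exp(4*t), 0]
  [-exp(4*t) + exp(-4*t), exp(-4*t)]

Strategy: write A = P · J · P⁻¹ where J is a Jordan canonical form, so e^{tA} = P · e^{tJ} · P⁻¹, and e^{tJ} can be computed block-by-block.

A has Jordan form
J =
  [-4, 0]
  [ 0, 4]
(up to reordering of blocks).

Per-block formulas:
  For a 1×1 block at λ = -4: exp(t · [-4]) = [e^(-4t)].
  For a 1×1 block at λ = 4: exp(t · [4]) = [e^(4t)].

After assembling e^{tJ} and conjugating by P, we get:

e^{tA} =
  [exp(4*t), 0]
  [-exp(4*t) + exp(-4*t), exp(-4*t)]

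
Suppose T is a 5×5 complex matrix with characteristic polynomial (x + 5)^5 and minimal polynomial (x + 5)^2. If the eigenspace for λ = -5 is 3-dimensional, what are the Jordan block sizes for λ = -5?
Block sizes for λ = -5: [2, 2, 1]

Step 1 — from the characteristic polynomial, algebraic multiplicity of λ = -5 is 5. From dim ker(T − (-5)·I) = 3, there are exactly 3 Jordan blocks for λ = -5.
Step 2 — from the minimal polynomial, the factor (x + 5)^2 tells us the largest block for λ = -5 has size 2.
Step 3 — with total size 5, 3 blocks, and largest block 2, the block sizes (in nonincreasing order) are [2, 2, 1].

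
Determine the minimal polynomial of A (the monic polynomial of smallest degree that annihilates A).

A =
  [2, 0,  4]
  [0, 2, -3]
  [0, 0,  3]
x^2 - 5*x + 6

The characteristic polynomial is χ_A(x) = (x - 3)*(x - 2)^2, so the eigenvalues are known. The minimal polynomial is
  m_A(x) = Π_λ (x − λ)^{k_λ}
where k_λ is the size of the *largest* Jordan block for λ (equivalently, the smallest k with (A − λI)^k v = 0 for every generalised eigenvector v of λ).

  λ = 2: largest Jordan block has size 1, contributing (x − 2)
  λ = 3: largest Jordan block has size 1, contributing (x − 3)

So m_A(x) = (x - 3)*(x - 2) = x^2 - 5*x + 6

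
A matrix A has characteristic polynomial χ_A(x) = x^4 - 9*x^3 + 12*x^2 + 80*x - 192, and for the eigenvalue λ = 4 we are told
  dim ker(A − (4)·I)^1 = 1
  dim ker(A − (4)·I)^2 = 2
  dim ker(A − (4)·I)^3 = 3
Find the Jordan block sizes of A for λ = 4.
Block sizes for λ = 4: [3]

From the dimensions of kernels of powers, the number of Jordan blocks of size at least j is d_j − d_{j−1} where d_j = dim ker(N^j) (with d_0 = 0). Computing the differences gives [1, 1, 1].
The number of blocks of size exactly k is (#blocks of size ≥ k) − (#blocks of size ≥ k + 1), so the partition is: 1 block(s) of size 3.
In nonincreasing order the block sizes are [3].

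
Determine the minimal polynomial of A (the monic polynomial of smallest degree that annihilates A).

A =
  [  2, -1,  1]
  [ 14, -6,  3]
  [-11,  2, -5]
x^3 + 9*x^2 + 27*x + 27

The characteristic polynomial is χ_A(x) = (x + 3)^3, so the eigenvalues are known. The minimal polynomial is
  m_A(x) = Π_λ (x − λ)^{k_λ}
where k_λ is the size of the *largest* Jordan block for λ (equivalently, the smallest k with (A − λI)^k v = 0 for every generalised eigenvector v of λ).

  λ = -3: largest Jordan block has size 3, contributing (x + 3)^3

So m_A(x) = (x + 3)^3 = x^3 + 9*x^2 + 27*x + 27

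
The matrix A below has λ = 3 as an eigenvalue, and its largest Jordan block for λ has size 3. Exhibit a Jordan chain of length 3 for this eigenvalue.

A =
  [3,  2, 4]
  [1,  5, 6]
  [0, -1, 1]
A Jordan chain for λ = 3 of length 3:
v_1 = (2, 2, -1)ᵀ
v_2 = (0, 1, 0)ᵀ
v_3 = (1, 0, 0)ᵀ

Let N = A − (3)·I. We want v_3 with N^3 v_3 = 0 but N^2 v_3 ≠ 0; then v_{j-1} := N · v_j for j = 3, …, 2.

Pick v_3 = (1, 0, 0)ᵀ.
Then v_2 = N · v_3 = (0, 1, 0)ᵀ.
Then v_1 = N · v_2 = (2, 2, -1)ᵀ.

Sanity check: (A − (3)·I) v_1 = (0, 0, 0)ᵀ = 0. ✓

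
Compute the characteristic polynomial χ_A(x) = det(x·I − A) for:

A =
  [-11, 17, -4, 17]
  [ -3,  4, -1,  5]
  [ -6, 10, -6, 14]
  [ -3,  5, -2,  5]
x^4 + 8*x^3 + 24*x^2 + 32*x + 16

Expanding det(x·I − A) (e.g. by cofactor expansion or by noting that A is similar to its Jordan form J, which has the same characteristic polynomial as A) gives
  χ_A(x) = x^4 + 8*x^3 + 24*x^2 + 32*x + 16
which factors as (x + 2)^4. The eigenvalues (with algebraic multiplicities) are λ = -2 with multiplicity 4.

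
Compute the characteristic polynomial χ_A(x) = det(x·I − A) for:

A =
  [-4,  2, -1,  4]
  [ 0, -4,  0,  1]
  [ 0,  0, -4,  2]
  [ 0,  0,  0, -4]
x^4 + 16*x^3 + 96*x^2 + 256*x + 256

Expanding det(x·I − A) (e.g. by cofactor expansion or by noting that A is similar to its Jordan form J, which has the same characteristic polynomial as A) gives
  χ_A(x) = x^4 + 16*x^3 + 96*x^2 + 256*x + 256
which factors as (x + 4)^4. The eigenvalues (with algebraic multiplicities) are λ = -4 with multiplicity 4.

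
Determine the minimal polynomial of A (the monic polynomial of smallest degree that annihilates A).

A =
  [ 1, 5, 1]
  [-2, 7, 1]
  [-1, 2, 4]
x^3 - 12*x^2 + 48*x - 64

The characteristic polynomial is χ_A(x) = (x - 4)^3, so the eigenvalues are known. The minimal polynomial is
  m_A(x) = Π_λ (x − λ)^{k_λ}
where k_λ is the size of the *largest* Jordan block for λ (equivalently, the smallest k with (A − λI)^k v = 0 for every generalised eigenvector v of λ).

  λ = 4: largest Jordan block has size 3, contributing (x − 4)^3

So m_A(x) = (x - 4)^3 = x^3 - 12*x^2 + 48*x - 64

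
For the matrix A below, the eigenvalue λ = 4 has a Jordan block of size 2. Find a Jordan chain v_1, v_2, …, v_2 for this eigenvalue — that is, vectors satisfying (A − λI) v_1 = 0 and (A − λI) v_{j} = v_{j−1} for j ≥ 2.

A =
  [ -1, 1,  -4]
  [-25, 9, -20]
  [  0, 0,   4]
A Jordan chain for λ = 4 of length 2:
v_1 = (-5, -25, 0)ᵀ
v_2 = (1, 0, 0)ᵀ

Let N = A − (4)·I. We want v_2 with N^2 v_2 = 0 but N^1 v_2 ≠ 0; then v_{j-1} := N · v_j for j = 2, …, 2.

Pick v_2 = (1, 0, 0)ᵀ.
Then v_1 = N · v_2 = (-5, -25, 0)ᵀ.

Sanity check: (A − (4)·I) v_1 = (0, 0, 0)ᵀ = 0. ✓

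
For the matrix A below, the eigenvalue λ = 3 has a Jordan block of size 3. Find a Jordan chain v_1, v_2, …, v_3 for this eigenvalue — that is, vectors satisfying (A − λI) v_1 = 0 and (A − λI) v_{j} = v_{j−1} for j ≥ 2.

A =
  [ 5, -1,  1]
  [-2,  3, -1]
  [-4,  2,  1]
A Jordan chain for λ = 3 of length 3:
v_1 = (2, 0, -4)ᵀ
v_2 = (2, -2, -4)ᵀ
v_3 = (1, 0, 0)ᵀ

Let N = A − (3)·I. We want v_3 with N^3 v_3 = 0 but N^2 v_3 ≠ 0; then v_{j-1} := N · v_j for j = 3, …, 2.

Pick v_3 = (1, 0, 0)ᵀ.
Then v_2 = N · v_3 = (2, -2, -4)ᵀ.
Then v_1 = N · v_2 = (2, 0, -4)ᵀ.

Sanity check: (A − (3)·I) v_1 = (0, 0, 0)ᵀ = 0. ✓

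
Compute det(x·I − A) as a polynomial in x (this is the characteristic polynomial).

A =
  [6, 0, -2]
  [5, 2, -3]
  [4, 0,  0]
x^3 - 8*x^2 + 20*x - 16

Expanding det(x·I − A) (e.g. by cofactor expansion or by noting that A is similar to its Jordan form J, which has the same characteristic polynomial as A) gives
  χ_A(x) = x^3 - 8*x^2 + 20*x - 16
which factors as (x - 4)*(x - 2)^2. The eigenvalues (with algebraic multiplicities) are λ = 2 with multiplicity 2, λ = 4 with multiplicity 1.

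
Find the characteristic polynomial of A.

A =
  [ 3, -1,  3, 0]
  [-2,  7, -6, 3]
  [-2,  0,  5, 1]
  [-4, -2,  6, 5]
x^4 - 20*x^3 + 150*x^2 - 500*x + 625

Expanding det(x·I − A) (e.g. by cofactor expansion or by noting that A is similar to its Jordan form J, which has the same characteristic polynomial as A) gives
  χ_A(x) = x^4 - 20*x^3 + 150*x^2 - 500*x + 625
which factors as (x - 5)^4. The eigenvalues (with algebraic multiplicities) are λ = 5 with multiplicity 4.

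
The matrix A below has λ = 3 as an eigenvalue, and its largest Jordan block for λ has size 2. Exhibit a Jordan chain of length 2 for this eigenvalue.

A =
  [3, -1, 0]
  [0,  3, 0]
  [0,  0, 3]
A Jordan chain for λ = 3 of length 2:
v_1 = (-1, 0, 0)ᵀ
v_2 = (0, 1, 0)ᵀ

Let N = A − (3)·I. We want v_2 with N^2 v_2 = 0 but N^1 v_2 ≠ 0; then v_{j-1} := N · v_j for j = 2, …, 2.

Pick v_2 = (0, 1, 0)ᵀ.
Then v_1 = N · v_2 = (-1, 0, 0)ᵀ.

Sanity check: (A − (3)·I) v_1 = (0, 0, 0)ᵀ = 0. ✓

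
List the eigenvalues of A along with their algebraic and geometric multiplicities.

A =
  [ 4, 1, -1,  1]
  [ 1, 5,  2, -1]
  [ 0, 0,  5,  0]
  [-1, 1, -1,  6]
λ = 5: alg = 4, geom = 2

Step 1 — factor the characteristic polynomial to read off the algebraic multiplicities:
  χ_A(x) = (x - 5)^4

Step 2 — compute geometric multiplicities via the rank-nullity identity g(λ) = n − rank(A − λI):
  rank(A − (5)·I) = 2, so dim ker(A − (5)·I) = n − 2 = 2

Summary:
  λ = 5: algebraic multiplicity = 4, geometric multiplicity = 2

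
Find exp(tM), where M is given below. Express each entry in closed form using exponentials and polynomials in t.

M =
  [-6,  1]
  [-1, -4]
e^{tM} =
  [-t*exp(-5*t) + exp(-5*t), t*exp(-5*t)]
  [-t*exp(-5*t), t*exp(-5*t) + exp(-5*t)]

Strategy: write M = P · J · P⁻¹ where J is a Jordan canonical form, so e^{tM} = P · e^{tJ} · P⁻¹, and e^{tJ} can be computed block-by-block.

M has Jordan form
J =
  [-5,  1]
  [ 0, -5]
(up to reordering of blocks).

Per-block formulas:
  For a 2×2 Jordan block J_2(-5): exp(t · J_2(-5)) = e^(-5t)·(I + t·N), where N is the 2×2 nilpotent shift.

After assembling e^{tJ} and conjugating by P, we get:

e^{tM} =
  [-t*exp(-5*t) + exp(-5*t), t*exp(-5*t)]
  [-t*exp(-5*t), t*exp(-5*t) + exp(-5*t)]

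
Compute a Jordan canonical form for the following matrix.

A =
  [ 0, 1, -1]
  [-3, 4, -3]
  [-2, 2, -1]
J_2(1) ⊕ J_1(1)

The characteristic polynomial is
  det(x·I − A) = x^3 - 3*x^2 + 3*x - 1 = (x - 1)^3

Eigenvalues and multiplicities (the geometric multiplicity of λ is n − rank(A − λI), which equals the number of Jordan blocks for λ):
  λ = 1: algebraic multiplicity = 3, geometric multiplicity = 2

Determining the block sizes for each eigenvalue:
  λ = 1: 2 blocks summing to 3 forces exactly one block of size 2 and the rest size 1 → block sizes [2, 1]

Assembling the blocks gives a Jordan form
J =
  [1, 1, 0]
  [0, 1, 0]
  [0, 0, 1]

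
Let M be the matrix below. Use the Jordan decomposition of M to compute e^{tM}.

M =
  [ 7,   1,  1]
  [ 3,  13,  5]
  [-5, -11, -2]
e^{tM} =
  [-t^2*exp(6*t)/2 + t*exp(6*t) + exp(6*t), -3*t^2*exp(6*t)/2 + t*exp(6*t), -t^2*exp(6*t) + t*exp(6*t)]
  [-t^2*exp(6*t)/2 + 3*t*exp(6*t), -3*t^2*exp(6*t)/2 + 7*t*exp(6*t) + exp(6*t), -t^2*exp(6*t) + 5*t*exp(6*t)]
  [t^2*exp(6*t) - 5*t*exp(6*t), 3*t^2*exp(6*t) - 11*t*exp(6*t), 2*t^2*exp(6*t) - 8*t*exp(6*t) + exp(6*t)]

Strategy: write M = P · J · P⁻¹ where J is a Jordan canonical form, so e^{tM} = P · e^{tJ} · P⁻¹, and e^{tJ} can be computed block-by-block.

M has Jordan form
J =
  [6, 1, 0]
  [0, 6, 1]
  [0, 0, 6]
(up to reordering of blocks).

Per-block formulas:
  For a 3×3 Jordan block J_3(6): exp(t · J_3(6)) = e^(6t)·(I + t·N + (t^2/2)·N^2), where N is the 3×3 nilpotent shift.

After assembling e^{tJ} and conjugating by P, we get:

e^{tM} =
  [-t^2*exp(6*t)/2 + t*exp(6*t) + exp(6*t), -3*t^2*exp(6*t)/2 + t*exp(6*t), -t^2*exp(6*t) + t*exp(6*t)]
  [-t^2*exp(6*t)/2 + 3*t*exp(6*t), -3*t^2*exp(6*t)/2 + 7*t*exp(6*t) + exp(6*t), -t^2*exp(6*t) + 5*t*exp(6*t)]
  [t^2*exp(6*t) - 5*t*exp(6*t), 3*t^2*exp(6*t) - 11*t*exp(6*t), 2*t^2*exp(6*t) - 8*t*exp(6*t) + exp(6*t)]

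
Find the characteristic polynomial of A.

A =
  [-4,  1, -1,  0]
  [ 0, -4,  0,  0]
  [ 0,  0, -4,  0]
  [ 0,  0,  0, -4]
x^4 + 16*x^3 + 96*x^2 + 256*x + 256

Expanding det(x·I − A) (e.g. by cofactor expansion or by noting that A is similar to its Jordan form J, which has the same characteristic polynomial as A) gives
  χ_A(x) = x^4 + 16*x^3 + 96*x^2 + 256*x + 256
which factors as (x + 4)^4. The eigenvalues (with algebraic multiplicities) are λ = -4 with multiplicity 4.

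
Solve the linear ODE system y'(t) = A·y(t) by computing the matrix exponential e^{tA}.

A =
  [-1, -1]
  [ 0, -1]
e^{tA} =
  [exp(-t), -t*exp(-t)]
  [0, exp(-t)]

Strategy: write A = P · J · P⁻¹ where J is a Jordan canonical form, so e^{tA} = P · e^{tJ} · P⁻¹, and e^{tJ} can be computed block-by-block.

A has Jordan form
J =
  [-1,  1]
  [ 0, -1]
(up to reordering of blocks).

Per-block formulas:
  For a 2×2 Jordan block J_2(-1): exp(t · J_2(-1)) = e^(-1t)·(I + t·N), where N is the 2×2 nilpotent shift.

After assembling e^{tJ} and conjugating by P, we get:

e^{tA} =
  [exp(-t), -t*exp(-t)]
  [0, exp(-t)]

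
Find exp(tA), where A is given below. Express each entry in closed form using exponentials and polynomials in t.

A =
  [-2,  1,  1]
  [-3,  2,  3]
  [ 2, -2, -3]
e^{tA} =
  [-t*exp(-t) + exp(-t), t*exp(-t), t*exp(-t)]
  [-3*t*exp(-t), 3*t*exp(-t) + exp(-t), 3*t*exp(-t)]
  [2*t*exp(-t), -2*t*exp(-t), -2*t*exp(-t) + exp(-t)]

Strategy: write A = P · J · P⁻¹ where J is a Jordan canonical form, so e^{tA} = P · e^{tJ} · P⁻¹, and e^{tJ} can be computed block-by-block.

A has Jordan form
J =
  [-1,  1,  0]
  [ 0, -1,  0]
  [ 0,  0, -1]
(up to reordering of blocks).

Per-block formulas:
  For a 2×2 Jordan block J_2(-1): exp(t · J_2(-1)) = e^(-1t)·(I + t·N), where N is the 2×2 nilpotent shift.
  For a 1×1 block at λ = -1: exp(t · [-1]) = [e^(-1t)].

After assembling e^{tJ} and conjugating by P, we get:

e^{tA} =
  [-t*exp(-t) + exp(-t), t*exp(-t), t*exp(-t)]
  [-3*t*exp(-t), 3*t*exp(-t) + exp(-t), 3*t*exp(-t)]
  [2*t*exp(-t), -2*t*exp(-t), -2*t*exp(-t) + exp(-t)]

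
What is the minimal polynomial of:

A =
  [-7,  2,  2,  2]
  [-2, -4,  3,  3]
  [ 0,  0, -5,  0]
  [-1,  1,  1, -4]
x^3 + 15*x^2 + 75*x + 125

The characteristic polynomial is χ_A(x) = (x + 5)^4, so the eigenvalues are known. The minimal polynomial is
  m_A(x) = Π_λ (x − λ)^{k_λ}
where k_λ is the size of the *largest* Jordan block for λ (equivalently, the smallest k with (A − λI)^k v = 0 for every generalised eigenvector v of λ).

  λ = -5: largest Jordan block has size 3, contributing (x + 5)^3

So m_A(x) = (x + 5)^3 = x^3 + 15*x^2 + 75*x + 125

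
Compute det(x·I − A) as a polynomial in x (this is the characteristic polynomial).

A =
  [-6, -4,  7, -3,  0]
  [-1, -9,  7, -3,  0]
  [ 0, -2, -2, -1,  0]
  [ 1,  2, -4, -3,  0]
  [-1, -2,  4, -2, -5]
x^5 + 25*x^4 + 250*x^3 + 1250*x^2 + 3125*x + 3125

Expanding det(x·I − A) (e.g. by cofactor expansion or by noting that A is similar to its Jordan form J, which has the same characteristic polynomial as A) gives
  χ_A(x) = x^5 + 25*x^4 + 250*x^3 + 1250*x^2 + 3125*x + 3125
which factors as (x + 5)^5. The eigenvalues (with algebraic multiplicities) are λ = -5 with multiplicity 5.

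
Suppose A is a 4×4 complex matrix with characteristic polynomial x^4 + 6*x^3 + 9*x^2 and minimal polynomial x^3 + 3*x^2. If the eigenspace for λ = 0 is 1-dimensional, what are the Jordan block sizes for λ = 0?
Block sizes for λ = 0: [2]

Step 1 — from the characteristic polynomial, algebraic multiplicity of λ = 0 is 2. From dim ker(A − (0)·I) = 1, there are exactly 1 Jordan blocks for λ = 0.
Step 2 — from the minimal polynomial, the factor (x − 0)^2 tells us the largest block for λ = 0 has size 2.
Step 3 — with total size 2, 1 blocks, and largest block 2, the block sizes (in nonincreasing order) are [2].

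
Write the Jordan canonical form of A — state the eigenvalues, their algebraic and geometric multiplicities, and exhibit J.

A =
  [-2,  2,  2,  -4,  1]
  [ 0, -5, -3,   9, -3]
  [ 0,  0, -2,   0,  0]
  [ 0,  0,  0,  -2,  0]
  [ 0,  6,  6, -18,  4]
J_2(-2) ⊕ J_1(-2) ⊕ J_1(-2) ⊕ J_1(1)

The characteristic polynomial is
  det(x·I − A) = x^5 + 7*x^4 + 16*x^3 + 8*x^2 - 16*x - 16 = (x - 1)*(x + 2)^4

Eigenvalues and multiplicities (the geometric multiplicity of λ is n − rank(A − λI), which equals the number of Jordan blocks for λ):
  λ = -2: algebraic multiplicity = 4, geometric multiplicity = 3
  λ = 1: algebraic multiplicity = 1, geometric multiplicity = 1

Determining the block sizes for each eigenvalue:
  λ = -2: 3 blocks summing to 4 forces exactly one block of size 2 and the rest size 1 → block sizes [2, 1, 1]
  λ = 1: one block (gm = 1), so the single block has size am = 1 → block sizes [1]

Assembling the blocks gives a Jordan form
J =
  [-2,  1,  0,  0, 0]
  [ 0, -2,  0,  0, 0]
  [ 0,  0, -2,  0, 0]
  [ 0,  0,  0, -2, 0]
  [ 0,  0,  0,  0, 1]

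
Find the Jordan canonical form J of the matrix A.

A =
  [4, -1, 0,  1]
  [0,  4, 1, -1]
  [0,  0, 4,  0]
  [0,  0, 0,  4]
J_3(4) ⊕ J_1(4)

The characteristic polynomial is
  det(x·I − A) = x^4 - 16*x^3 + 96*x^2 - 256*x + 256 = (x - 4)^4

Eigenvalues and multiplicities (the geometric multiplicity of λ is n − rank(A − λI), which equals the number of Jordan blocks for λ):
  λ = 4: algebraic multiplicity = 4, geometric multiplicity = 2

Determining the block sizes for each eigenvalue:
  λ = 4: with am = 4 and gm = 2, the partition is not yet determined (e.g. several partitions of 4 into 2 parts exist). Let N = A − (4)·I. Computing rank(N^1) = 2, rank(N^2) = 1, rank(N^3) = 0; the number of blocks of size ≥ j is rank(N^{j−1}) − rank(N^j), giving [2, 1, 1]. So we have 1 block(s) of size 3, 1 block(s) of size 1 → block sizes [3, 1]

Assembling the blocks gives a Jordan form
J =
  [4, 1, 0, 0]
  [0, 4, 1, 0]
  [0, 0, 4, 0]
  [0, 0, 0, 4]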